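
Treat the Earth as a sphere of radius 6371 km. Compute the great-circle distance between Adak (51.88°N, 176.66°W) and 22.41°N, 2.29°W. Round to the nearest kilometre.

11736 km

Δλ = -2.29 − -176.66 = 174.37°.
Δφ = 22.41 − 51.88 = -29.47°.
a = sin²(Δφ/2) + cos φ₁ · cos φ₂ · sin²(Δλ/2) = 0.634008.
c = 2·atan2(√a, √(1−a)) = 1.84213 rad → d = 6371·c ≈ 11736.20 km.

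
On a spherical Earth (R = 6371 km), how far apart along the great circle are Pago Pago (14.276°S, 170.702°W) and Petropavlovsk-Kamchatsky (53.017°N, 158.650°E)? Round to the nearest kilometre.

8036 km

Δλ = 158.650 − -170.702 = 329.352°; wrapped into (−180°, 180°]: -30.648°.
Δφ = 53.017 − -14.276 = 67.293°.
a = sin²(Δφ/2) + cos φ₁ · cos φ₂ · sin²(Δλ/2) = 0.347709.
c = 2·atan2(√a, √(1−a)) = 1.26130 rad → d = 6371·c ≈ 8035.72 km.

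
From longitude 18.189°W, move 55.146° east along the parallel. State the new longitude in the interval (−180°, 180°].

36.957°E

Start at -18.189°; shift +55.146° → +36.957°.
+36.957° already lies in (−180°, 180°].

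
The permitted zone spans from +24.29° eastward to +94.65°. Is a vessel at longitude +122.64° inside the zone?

Band width going east from +24.29° to +94.65°: ((94.65 − 24.29) mod 360) = 70.36°.
Offset of +122.64° east of the west edge: ((122.64 − 24.29) mod 360) = 98.35°.
98.35° > 70.36° ⇒ outside.

No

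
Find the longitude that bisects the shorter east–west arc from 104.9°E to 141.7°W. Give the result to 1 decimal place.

161.6°E

Signed shortest Δλ from +104.9° to -141.7° is +113.4°.
Midpoint longitude = +104.9° + (+113.4°)/2 = +104.9° + 56.7° = +161.6°.
(The naïve average (+104.9 + -141.7)/2 = -18.4° is on the wrong side of the globe.)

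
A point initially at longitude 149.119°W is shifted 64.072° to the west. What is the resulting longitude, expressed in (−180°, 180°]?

146.809°E

Start at -149.119°; shift −64.072° → -213.191°.
-213.191° lies outside (−180°, 180°]; add 360° → +146.809°.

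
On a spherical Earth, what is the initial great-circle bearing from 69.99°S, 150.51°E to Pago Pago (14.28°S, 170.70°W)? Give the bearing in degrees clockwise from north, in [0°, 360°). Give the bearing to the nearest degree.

Δλ = -170.70 − 150.51 = -321.21°; wrapped into (−180°, 180°]: 38.79°.
θ = atan2( sin Δλ · cos φ₂ , cos φ₁ · sin φ₂ − sin φ₁ · cos φ₂ · cos Δλ )
  = atan2(0.60711, 0.62536) = 44.152° → normalised to [0°, 360°): 44.152°.

44°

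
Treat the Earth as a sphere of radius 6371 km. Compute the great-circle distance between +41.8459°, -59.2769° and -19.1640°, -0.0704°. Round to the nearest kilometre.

9105 km

Δλ = -0.0704 − -59.2769 = 59.2065°.
Δφ = -19.1640 − 41.8459 = -61.0099°.
a = sin²(Δφ/2) + cos φ₁ · cos φ₂ · sin²(Δλ/2) = 0.429383.
c = 2·atan2(√a, √(1−a)) = 1.42909 rad → d = 6371·c ≈ 9104.72 km.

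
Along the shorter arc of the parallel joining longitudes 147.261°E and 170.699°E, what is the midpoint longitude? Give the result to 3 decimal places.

158.980°E

Signed shortest Δλ from +147.261° to +170.699° is +23.438°.
Midpoint longitude = +147.261° + (+23.438°)/2 = +147.261° + 11.719° = +158.980°.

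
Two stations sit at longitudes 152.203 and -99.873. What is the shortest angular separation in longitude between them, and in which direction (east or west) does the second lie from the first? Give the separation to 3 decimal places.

107.924° east

Raw difference: -99.873 − 152.203 = -252.076°.
Normalise into (−180°, 180°]: -252.076° + 360° = 107.924°.
Positive ⇒ the second point lies to the east; separation 107.924°.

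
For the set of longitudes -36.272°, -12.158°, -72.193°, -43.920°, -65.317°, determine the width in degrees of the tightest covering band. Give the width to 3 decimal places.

Sort the longitudes: -72.193°, -65.317°, -43.920°, -36.272°, -12.158°.
Eastward gaps between consecutive values (wrapping around): 6.876°, 21.397°, 7.648°, 24.114°, 299.965°.
Largest gap = 299.965° ⇒ minimal covering band is its complement: 360° − 299.965° = 60.035°.
Band runs from -72.193° eastward to -12.158°.

60.035°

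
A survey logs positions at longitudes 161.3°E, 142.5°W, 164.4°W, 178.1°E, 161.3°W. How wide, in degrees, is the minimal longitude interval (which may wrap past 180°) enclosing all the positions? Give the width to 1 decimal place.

56.2°

Sort the longitudes: -164.4°, -161.3°, -142.5°, +161.3°, +178.1°.
Eastward gaps between consecutive values (wrapping around): 3.1°, 18.8°, 303.8°, 16.8°, 17.5°.
Largest gap = 303.8° ⇒ minimal covering band is its complement: 360° − 303.8° = 56.2°.
Band runs from +161.3° eastward to -142.5°, crossing the antimeridian.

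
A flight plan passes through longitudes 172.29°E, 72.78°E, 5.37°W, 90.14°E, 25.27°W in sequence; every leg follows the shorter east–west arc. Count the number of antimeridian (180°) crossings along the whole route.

Leg 1: +172.29° → +72.78°, shortest Δλ = -99.51° (west) — does not cross 180°.
Leg 2: +72.78° → -5.37°, shortest Δλ = -78.15° (west) — does not cross 180°.
Leg 3: -5.37° → +90.14°, shortest Δλ = 95.51° (east) — does not cross 180°.
Leg 4: +90.14° → -25.27°, shortest Δλ = -115.41° (west) — does not cross 180°.
Total crossings: 0.

0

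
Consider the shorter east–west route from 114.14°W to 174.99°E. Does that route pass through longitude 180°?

Naïve |174.99 − -114.14| = 289.13° > 180°, so the shorter arc goes the other way round — across 180°.
Signed shortest Δλ = ((174.99 − -114.14 + 180) mod 360) − 180 = -70.87°.
Going west by 70.87° from -114.14° passes through 180° before reaching +174.99°.

Yes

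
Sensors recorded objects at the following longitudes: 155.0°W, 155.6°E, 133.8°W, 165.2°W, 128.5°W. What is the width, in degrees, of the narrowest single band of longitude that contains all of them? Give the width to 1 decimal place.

75.9°

Sort the longitudes: -165.2°, -155.0°, -133.8°, -128.5°, +155.6°.
Eastward gaps between consecutive values (wrapping around): 10.2°, 21.2°, 5.3°, 284.1°, 39.2°.
Largest gap = 284.1° ⇒ minimal covering band is its complement: 360° − 284.1° = 75.9°.
Band runs from +155.6° eastward to -128.5°, crossing the antimeridian.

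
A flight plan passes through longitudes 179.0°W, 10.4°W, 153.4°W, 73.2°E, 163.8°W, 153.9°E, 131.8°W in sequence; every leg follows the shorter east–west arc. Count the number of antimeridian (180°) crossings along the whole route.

Leg 1: -179.0° → -10.4°, shortest Δλ = 168.6° (east) — does not cross 180°.
Leg 2: -10.4° → -153.4°, shortest Δλ = -143.0° (west) — does not cross 180°.
Leg 3: -153.4° → +73.2°, shortest Δλ = -133.4° (west) — crosses 180°.
Leg 4: +73.2° → -163.8°, shortest Δλ = 123.0° (east) — crosses 180°.
Leg 5: -163.8° → +153.9°, shortest Δλ = -42.3° (west) — crosses 180°.
Leg 6: +153.9° → -131.8°, shortest Δλ = 74.3° (east) — crosses 180°.
Total crossings: 4.

4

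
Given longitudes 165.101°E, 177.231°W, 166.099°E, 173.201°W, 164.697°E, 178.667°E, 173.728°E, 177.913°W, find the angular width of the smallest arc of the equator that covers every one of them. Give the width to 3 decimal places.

Sort the longitudes: -177.913°, -177.231°, -173.201°, +164.697°, +165.101°, +166.099°, +173.728°, +178.667°.
Eastward gaps between consecutive values (wrapping around): 0.682°, 4.030°, 337.898°, 0.404°, 0.998°, 7.629°, 4.939°, 3.420°.
Largest gap = 337.898° ⇒ minimal covering band is its complement: 360° − 337.898° = 22.102°.
Band runs from +164.697° eastward to -173.201°, crossing the antimeridian.

22.102°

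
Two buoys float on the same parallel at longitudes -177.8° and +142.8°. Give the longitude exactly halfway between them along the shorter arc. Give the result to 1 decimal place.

Signed shortest Δλ from -177.8° to +142.8° is -39.4°.
Midpoint longitude = -177.8° + (-39.4°)/2 = -177.8° − 19.7° = -197.5°.
Normalise into (−180°, 180°]: +162.5°.
(The naïve average (-177.8 + +142.8)/2 = -17.5° is on the wrong side of the globe.)

+162.5°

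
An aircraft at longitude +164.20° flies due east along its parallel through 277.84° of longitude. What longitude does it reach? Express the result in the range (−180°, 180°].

+82.04°

Start at +164.20°; shift +277.84° → +442.04°.
+442.04° lies outside (−180°, 180°]; subtract 360° → +82.04°.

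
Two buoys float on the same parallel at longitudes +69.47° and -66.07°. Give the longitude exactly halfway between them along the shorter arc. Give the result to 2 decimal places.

+1.70°

Signed shortest Δλ from +69.47° to -66.07° is -135.54°.
Midpoint longitude = +69.47° + (-135.54°)/2 = +69.47° − 67.77° = +1.70°.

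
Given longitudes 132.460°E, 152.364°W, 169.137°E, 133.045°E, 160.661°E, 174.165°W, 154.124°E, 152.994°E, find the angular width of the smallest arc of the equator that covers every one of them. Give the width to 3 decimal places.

75.176°

Sort the longitudes: -174.165°, -152.364°, +132.460°, +133.045°, +152.994°, +154.124°, +160.661°, +169.137°.
Eastward gaps between consecutive values (wrapping around): 21.801°, 284.824°, 0.585°, 19.949°, 1.130°, 6.537°, 8.476°, 16.698°.
Largest gap = 284.824° ⇒ minimal covering band is its complement: 360° − 284.824° = 75.176°.
Band runs from +132.460° eastward to -152.364°, crossing the antimeridian.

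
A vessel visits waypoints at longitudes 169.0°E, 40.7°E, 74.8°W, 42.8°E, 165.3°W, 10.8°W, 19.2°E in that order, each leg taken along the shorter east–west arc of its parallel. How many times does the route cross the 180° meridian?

1

Leg 1: +169.0° → +40.7°, shortest Δλ = -128.3° (west) — does not cross 180°.
Leg 2: +40.7° → -74.8°, shortest Δλ = -115.5° (west) — does not cross 180°.
Leg 3: -74.8° → +42.8°, shortest Δλ = 117.6° (east) — does not cross 180°.
Leg 4: +42.8° → -165.3°, shortest Δλ = 151.9° (east) — crosses 180°.
Leg 5: -165.3° → -10.8°, shortest Δλ = 154.5° (east) — does not cross 180°.
Leg 6: -10.8° → +19.2°, shortest Δλ = 30.0° (east) — does not cross 180°.
Total crossings: 1.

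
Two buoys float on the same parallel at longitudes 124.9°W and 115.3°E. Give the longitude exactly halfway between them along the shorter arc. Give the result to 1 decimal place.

175.2°E

Signed shortest Δλ from -124.9° to +115.3° is -119.8°.
Midpoint longitude = -124.9° + (-119.8°)/2 = -124.9° − 59.9° = -184.8°.
Normalise into (−180°, 180°]: +175.2°.
(The naïve average (-124.9 + +115.3)/2 = -4.8° is on the wrong side of the globe.)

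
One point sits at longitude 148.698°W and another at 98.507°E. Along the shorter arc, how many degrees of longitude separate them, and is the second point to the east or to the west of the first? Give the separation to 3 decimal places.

112.795° west

Raw difference: 98.507 − -148.698 = 247.205°.
Normalise into (−180°, 180°]: 247.205° − 360° = -112.795°.
Negative ⇒ the second point lies to the west; separation 112.795°.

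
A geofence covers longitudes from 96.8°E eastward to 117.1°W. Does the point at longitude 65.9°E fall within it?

Band width going east from +96.8° to -117.1°: ((-117.1 − 96.8) mod 360) = 146.1°.
Offset of +65.9° east of the west edge: ((65.9 − 96.8) mod 360) = 329.1°.
329.1° > 146.1° ⇒ outside.

No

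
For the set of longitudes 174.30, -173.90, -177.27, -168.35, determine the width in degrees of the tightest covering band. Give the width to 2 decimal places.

Sort the longitudes: -177.27°, -173.90°, -168.35°, +174.30°.
Eastward gaps between consecutive values (wrapping around): 3.37°, 5.55°, 342.65°, 8.43°.
Largest gap = 342.65° ⇒ minimal covering band is its complement: 360° − 342.65° = 17.35°.
Band runs from +174.30° eastward to -168.35°, crossing the antimeridian.

17.35°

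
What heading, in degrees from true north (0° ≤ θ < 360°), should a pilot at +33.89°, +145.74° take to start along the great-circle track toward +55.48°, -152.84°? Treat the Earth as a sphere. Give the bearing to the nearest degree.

Δλ = -152.84 − 145.74 = -298.58°; wrapped into (−180°, 180°]: 61.42°.
θ = atan2( sin Δλ · cos φ₂ , cos φ₁ · sin φ₂ − sin φ₁ · cos φ₂ · cos Δλ )
  = atan2(0.49764, 0.53279) = 43.047° → normalised to [0°, 360°): 43.047°.

43°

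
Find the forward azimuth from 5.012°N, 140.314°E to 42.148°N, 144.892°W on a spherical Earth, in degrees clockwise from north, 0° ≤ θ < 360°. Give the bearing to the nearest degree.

48°

Δλ = -144.892 − 140.314 = -285.206°; wrapped into (−180°, 180°]: 74.794°.
θ = atan2( sin Δλ · cos φ₂ , cos φ₁ · sin φ₂ − sin φ₁ · cos φ₂ · cos Δλ )
  = atan2(0.71546, 0.65149) = 47.679° → normalised to [0°, 360°): 47.679°.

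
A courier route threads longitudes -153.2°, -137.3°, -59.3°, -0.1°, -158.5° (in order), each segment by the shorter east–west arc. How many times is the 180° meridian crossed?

Leg 1: -153.2° → -137.3°, shortest Δλ = 15.9° (east) — does not cross 180°.
Leg 2: -137.3° → -59.3°, shortest Δλ = 78.0° (east) — does not cross 180°.
Leg 3: -59.3° → -0.1°, shortest Δλ = 59.2° (east) — does not cross 180°.
Leg 4: -0.1° → -158.5°, shortest Δλ = -158.4° (west) — does not cross 180°.
Total crossings: 0.

0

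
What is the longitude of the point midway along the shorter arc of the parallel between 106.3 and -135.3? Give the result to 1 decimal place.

Signed shortest Δλ from +106.3° to -135.3° is +118.4°.
Midpoint longitude = +106.3° + (+118.4°)/2 = +106.3° + 59.2° = +165.5°.
(The naïve average (+106.3 + -135.3)/2 = -14.5° is on the wrong side of the globe.)

+165.5°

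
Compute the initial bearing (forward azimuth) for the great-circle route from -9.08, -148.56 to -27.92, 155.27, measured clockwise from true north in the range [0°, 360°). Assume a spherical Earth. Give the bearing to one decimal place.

242.3°

Δλ = 155.27 − -148.56 = 303.83°; wrapped into (−180°, 180°]: -56.17°.
θ = atan2( sin Δλ · cos φ₂ , cos φ₁ · sin φ₂ − sin φ₁ · cos φ₂ · cos Δλ )
  = atan2(-0.73400, -0.38474) = -117.662° → normalised to [0°, 360°): 242.338°.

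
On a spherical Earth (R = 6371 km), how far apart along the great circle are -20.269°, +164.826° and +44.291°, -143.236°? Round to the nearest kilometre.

8906 km

Δλ = -143.236 − 164.826 = -308.062°; wrapped into (−180°, 180°]: 51.938°.
Δφ = 44.291 − -20.269 = 64.560°.
a = sin²(Δφ/2) + cos φ₁ · cos φ₂ · sin²(Δλ/2) = 0.413968.
c = 2·atan2(√a, √(1−a)) = 1.39787 rad → d = 6371·c ≈ 8905.85 km.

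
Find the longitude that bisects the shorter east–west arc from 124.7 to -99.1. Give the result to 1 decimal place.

-167.2°

Signed shortest Δλ from +124.7° to -99.1° is +136.2°.
Midpoint longitude = +124.7° + (+136.2°)/2 = +124.7° + 68.1° = +192.8°.
Normalise into (−180°, 180°]: -167.2°.
(The naïve average (+124.7 + -99.1)/2 = 12.8° is on the wrong side of the globe.)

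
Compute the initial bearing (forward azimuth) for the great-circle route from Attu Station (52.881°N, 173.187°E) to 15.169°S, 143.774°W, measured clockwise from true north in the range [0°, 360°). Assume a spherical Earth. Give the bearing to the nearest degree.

Δλ = -143.774 − 173.187 = -316.961°; wrapped into (−180°, 180°]: 43.039°.
θ = atan2( sin Δλ · cos φ₂ , cos φ₁ · sin φ₂ − sin φ₁ · cos φ₂ · cos Δλ )
  = atan2(0.65872, -0.72040) = 137.561° → normalised to [0°, 360°): 137.561°.

138°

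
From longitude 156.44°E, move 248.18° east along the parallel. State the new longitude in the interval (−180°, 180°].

Start at +156.44°; shift +248.18° → +404.62°.
+404.62° lies outside (−180°, 180°]; subtract 360° → +44.62°.

44.62°E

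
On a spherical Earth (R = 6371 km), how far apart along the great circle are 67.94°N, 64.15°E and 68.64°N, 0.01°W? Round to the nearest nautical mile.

Δλ = -0.01 − 64.15 = -64.16°.
Δφ = 68.64 − 67.94 = 0.70°.
a = sin²(Δφ/2) + cos φ₁ · cos φ₂ · sin²(Δλ/2) = 0.038623.
c = 2·atan2(√a, √(1−a)) = 0.39563 rad → d = 6371·c ≈ 2520.56 km ≈ 1361.00 nmi.

1361 nmi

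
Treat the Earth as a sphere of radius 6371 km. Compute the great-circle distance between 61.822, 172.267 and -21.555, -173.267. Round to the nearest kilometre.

9360 km

Δλ = -173.267 − 172.267 = -345.534°; wrapped into (−180°, 180°]: 14.466°.
Δφ = -21.555 − 61.822 = -83.377°.
a = sin²(Δφ/2) + cos φ₁ · cos φ₂ · sin²(Δλ/2) = 0.449294.
c = 2·atan2(√a, √(1−a)) = 1.46921 rad → d = 6371·c ≈ 9360.34 km.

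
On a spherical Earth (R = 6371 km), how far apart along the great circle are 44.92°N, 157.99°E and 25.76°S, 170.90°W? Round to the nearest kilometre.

8469 km

Δλ = -170.90 − 157.99 = -328.89°; wrapped into (−180°, 180°]: 31.11°.
Δφ = -25.76 − 44.92 = -70.68°.
a = sin²(Δφ/2) + cos φ₁ · cos φ₂ · sin²(Δλ/2) = 0.380438.
c = 2·atan2(√a, √(1−a)) = 1.32933 rad → d = 6371·c ≈ 8469.18 km.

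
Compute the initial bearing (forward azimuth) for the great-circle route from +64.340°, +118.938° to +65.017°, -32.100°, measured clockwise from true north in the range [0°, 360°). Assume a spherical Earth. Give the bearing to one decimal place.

344.3°

Δλ = -32.100 − 118.938 = -151.038°.
θ = atan2( sin Δλ · cos φ₂ , cos φ₁ · sin φ₂ − sin φ₁ · cos φ₂ · cos Δλ )
  = atan2(-0.20451, 0.72560) = -15.741° → normalised to [0°, 360°): 344.259°.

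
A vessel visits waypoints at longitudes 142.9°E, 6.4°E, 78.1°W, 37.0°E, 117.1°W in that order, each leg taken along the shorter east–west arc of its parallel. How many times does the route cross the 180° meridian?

0

Leg 1: +142.9° → +6.4°, shortest Δλ = -136.5° (west) — does not cross 180°.
Leg 2: +6.4° → -78.1°, shortest Δλ = -84.5° (west) — does not cross 180°.
Leg 3: -78.1° → +37.0°, shortest Δλ = 115.1° (east) — does not cross 180°.
Leg 4: +37.0° → -117.1°, shortest Δλ = -154.1° (west) — does not cross 180°.
Total crossings: 0.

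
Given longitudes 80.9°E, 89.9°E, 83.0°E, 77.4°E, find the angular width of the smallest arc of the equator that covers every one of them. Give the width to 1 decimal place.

12.5°

Sort the longitudes: +77.4°, +80.9°, +83.0°, +89.9°.
Eastward gaps between consecutive values (wrapping around): 3.5°, 2.1°, 6.9°, 347.5°.
Largest gap = 347.5° ⇒ minimal covering band is its complement: 360° − 347.5° = 12.5°.
Band runs from +77.4° eastward to +89.9°.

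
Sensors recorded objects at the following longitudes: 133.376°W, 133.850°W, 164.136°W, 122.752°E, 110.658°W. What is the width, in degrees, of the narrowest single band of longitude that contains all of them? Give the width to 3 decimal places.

126.590°

Sort the longitudes: -164.136°, -133.850°, -133.376°, -110.658°, +122.752°.
Eastward gaps between consecutive values (wrapping around): 30.286°, 0.474°, 22.718°, 233.410°, 73.112°.
Largest gap = 233.410° ⇒ minimal covering band is its complement: 360° − 233.410° = 126.590°.
Band runs from +122.752° eastward to -110.658°, crossing the antimeridian.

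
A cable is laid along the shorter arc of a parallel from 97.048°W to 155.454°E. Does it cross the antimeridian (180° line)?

Naïve |155.454 − -97.048| = 252.502° > 180°, so the shorter arc goes the other way round — across 180°.
Signed shortest Δλ = ((155.454 − -97.048 + 180) mod 360) − 180 = -107.498°.
Going west by 107.498° from -97.048° passes through 180° before reaching +155.454°.

Yes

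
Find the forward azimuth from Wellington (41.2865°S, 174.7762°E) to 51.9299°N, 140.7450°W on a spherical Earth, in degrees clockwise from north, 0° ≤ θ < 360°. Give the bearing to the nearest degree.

26°

Δλ = -140.7450 − 174.7762 = -315.5212°; wrapped into (−180°, 180°]: 44.4788°.
θ = atan2( sin Δλ · cos φ₂ , cos φ₁ · sin φ₂ − sin φ₁ · cos φ₂ · cos Δλ )
  = atan2(0.43204, 0.88186) = 26.101° → normalised to [0°, 360°): 26.101°.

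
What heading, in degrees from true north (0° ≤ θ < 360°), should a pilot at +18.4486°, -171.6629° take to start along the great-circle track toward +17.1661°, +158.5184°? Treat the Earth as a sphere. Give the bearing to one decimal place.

272.1°

Δλ = 158.5184 − -171.6629 = 330.1813°; wrapped into (−180°, 180°]: -29.8187°.
θ = atan2( sin Δλ · cos φ₂ , cos φ₁ · sin φ₂ − sin φ₁ · cos φ₂ · cos Δλ )
  = atan2(-0.47511, 0.01765) = -87.873° → normalised to [0°, 360°): 272.127°.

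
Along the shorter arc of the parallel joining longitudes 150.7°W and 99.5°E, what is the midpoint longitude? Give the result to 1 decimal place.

Signed shortest Δλ from -150.7° to +99.5° is -109.8°.
Midpoint longitude = -150.7° + (-109.8°)/2 = -150.7° − 54.9° = -205.6°.
Normalise into (−180°, 180°]: +154.4°.
(The naïve average (-150.7 + +99.5)/2 = -25.6° is on the wrong side of the globe.)

154.4°E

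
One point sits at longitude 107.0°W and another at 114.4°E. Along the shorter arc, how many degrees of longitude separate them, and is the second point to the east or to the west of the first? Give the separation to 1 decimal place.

Raw difference: 114.4 − -107.0 = 221.4°.
Normalise into (−180°, 180°]: 221.4° − 360° = -138.6°.
Negative ⇒ the second point lies to the west; separation 138.6°.

138.6° west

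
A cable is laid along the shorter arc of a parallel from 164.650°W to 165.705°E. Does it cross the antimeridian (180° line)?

Naïve |165.705 − -164.650| = 330.355° > 180°, so the shorter arc goes the other way round — across 180°.
Signed shortest Δλ = ((165.705 − -164.650 + 180) mod 360) − 180 = -29.645°.
Going west by 29.645° from -164.650° passes through 180° before reaching +165.705°.

Yes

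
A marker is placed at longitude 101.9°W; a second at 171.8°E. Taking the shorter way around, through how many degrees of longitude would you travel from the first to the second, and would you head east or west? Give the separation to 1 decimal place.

Raw difference: 171.8 − -101.9 = 273.7°.
Normalise into (−180°, 180°]: 273.7° − 360° = -86.3°.
Negative ⇒ the second point lies to the west; separation 86.3°.

86.3° west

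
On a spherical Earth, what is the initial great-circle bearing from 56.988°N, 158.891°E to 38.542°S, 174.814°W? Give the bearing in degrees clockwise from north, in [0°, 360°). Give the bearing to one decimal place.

159.5°

Δλ = -174.814 − 158.891 = -333.705°; wrapped into (−180°, 180°]: 26.295°.
θ = atan2( sin Δλ · cos φ₂ , cos φ₁ · sin φ₂ − sin φ₁ · cos φ₂ · cos Δλ )
  = atan2(0.34649, -0.92748) = 159.515° → normalised to [0°, 360°): 159.515°.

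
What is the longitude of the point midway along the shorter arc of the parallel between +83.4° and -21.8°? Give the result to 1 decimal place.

Signed shortest Δλ from +83.4° to -21.8° is -105.2°.
Midpoint longitude = +83.4° + (-105.2°)/2 = +83.4° − 52.6° = +30.8°.

+30.8°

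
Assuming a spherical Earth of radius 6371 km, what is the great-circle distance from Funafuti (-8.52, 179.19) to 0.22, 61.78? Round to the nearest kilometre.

13023 km

Δλ = 61.78 − 179.19 = -117.41°.
Δφ = 0.22 − -8.52 = 8.74°.
a = sin²(Δφ/2) + cos φ₁ · cos φ₂ · sin²(Δλ/2) = 0.727920.
c = 2·atan2(√a, √(1−a)) = 2.04411 rad → d = 6371·c ≈ 13023.04 km.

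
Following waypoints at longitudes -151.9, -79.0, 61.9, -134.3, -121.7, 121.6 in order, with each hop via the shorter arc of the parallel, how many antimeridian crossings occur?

2

Leg 1: -151.9° → -79.0°, shortest Δλ = 72.9° (east) — does not cross 180°.
Leg 2: -79.0° → +61.9°, shortest Δλ = 140.9° (east) — does not cross 180°.
Leg 3: +61.9° → -134.3°, shortest Δλ = 163.8° (east) — crosses 180°.
Leg 4: -134.3° → -121.7°, shortest Δλ = 12.6° (east) — does not cross 180°.
Leg 5: -121.7° → +121.6°, shortest Δλ = -116.7° (west) — crosses 180°.
Total crossings: 2.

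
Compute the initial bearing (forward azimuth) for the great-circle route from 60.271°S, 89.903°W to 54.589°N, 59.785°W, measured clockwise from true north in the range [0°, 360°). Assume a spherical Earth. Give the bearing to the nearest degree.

19°

Δλ = -59.785 − -89.903 = 30.118°.
θ = atan2( sin Δλ · cos φ₂ , cos φ₁ · sin φ₂ − sin φ₁ · cos φ₂ · cos Δλ )
  = atan2(0.29075, 0.83941) = 19.105° → normalised to [0°, 360°): 19.105°.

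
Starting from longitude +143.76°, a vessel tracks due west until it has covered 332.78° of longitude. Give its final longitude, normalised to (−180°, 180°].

+170.98°

Start at +143.76°; shift −332.78° → -189.02°.
-189.02° lies outside (−180°, 180°]; add 360° → +170.98°.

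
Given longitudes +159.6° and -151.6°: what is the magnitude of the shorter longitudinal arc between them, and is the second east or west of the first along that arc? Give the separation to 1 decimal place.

48.8° east

Raw difference: -151.6 − 159.6 = -311.2°.
Normalise into (−180°, 180°]: -311.2° + 360° = 48.8°.
Positive ⇒ the second point lies to the east; separation 48.8°.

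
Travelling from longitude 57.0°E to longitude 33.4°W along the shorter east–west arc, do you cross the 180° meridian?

No

Signed shortest Δλ = ((-33.4 − 57.0 + 180) mod 360) − 180 = -90.4°.
Going west by 90.4° from +57.0° reaches -33.4° without touching 180°.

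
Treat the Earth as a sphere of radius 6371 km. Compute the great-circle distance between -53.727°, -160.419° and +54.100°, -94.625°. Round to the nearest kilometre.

13423 km

Δλ = -94.625 − -160.419 = 65.794°.
Δφ = 54.100 − -53.727 = 107.827°.
a = sin²(Δφ/2) + cos φ₁ · cos φ₂ · sin²(Δλ/2) = 0.755409.
c = 2·atan2(√a, √(1−a)) = 2.10693 rad → d = 6371·c ≈ 13423.27 km.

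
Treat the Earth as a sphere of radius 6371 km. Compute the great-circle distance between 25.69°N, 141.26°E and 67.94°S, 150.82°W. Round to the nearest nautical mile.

6360 nmi

Δλ = -150.82 − 141.26 = -292.08°; wrapped into (−180°, 180°]: 67.92°.
Δφ = -67.94 − 25.69 = -93.63°.
a = sin²(Δφ/2) + cos φ₁ · cos φ₂ · sin²(Δλ/2) = 0.637271.
c = 2·atan2(√a, √(1−a)) = 1.84891 rad → d = 6371·c ≈ 11779.40 km ≈ 6360.37 nmi.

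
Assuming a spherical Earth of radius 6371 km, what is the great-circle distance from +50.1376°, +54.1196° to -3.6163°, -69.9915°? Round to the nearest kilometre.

12679 km

Δλ = -69.9915 − 54.1196 = -124.1111°.
Δφ = -3.6163 − 50.1376 = -53.7539°.
a = sin²(Δφ/2) + cos φ₁ · cos φ₂ · sin²(Δλ/2) = 0.703571.
c = 2·atan2(√a, √(1−a)) = 1.99012 rad → d = 6371·c ≈ 12679.05 km.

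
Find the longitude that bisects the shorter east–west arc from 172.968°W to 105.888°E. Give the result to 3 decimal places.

Signed shortest Δλ from -172.968° to +105.888° is -81.144°.
Midpoint longitude = -172.968° + (-81.144°)/2 = -172.968° − 40.572° = -213.540°.
Normalise into (−180°, 180°]: +146.460°.
(The naïve average (-172.968 + +105.888)/2 = -33.54° is on the wrong side of the globe.)

146.460°E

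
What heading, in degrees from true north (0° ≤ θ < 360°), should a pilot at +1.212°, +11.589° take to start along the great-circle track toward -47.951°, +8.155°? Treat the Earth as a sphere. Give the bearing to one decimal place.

183.0°

Δλ = 8.155 − 11.589 = -3.434°.
θ = atan2( sin Δλ · cos φ₂ , cos φ₁ · sin φ₂ − sin φ₁ · cos φ₂ · cos Δλ )
  = atan2(-0.04012, -0.75655) = -176.965° → normalised to [0°, 360°): 183.035°.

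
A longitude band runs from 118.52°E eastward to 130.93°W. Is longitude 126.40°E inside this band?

Yes

Band width going east from +118.52° to -130.93°: ((-130.93 − 118.52) mod 360) = 110.55°.
Offset of +126.40° east of the west edge: ((126.40 − 118.52) mod 360) = 7.88°.
7.88° ≤ 110.55° ⇒ inside.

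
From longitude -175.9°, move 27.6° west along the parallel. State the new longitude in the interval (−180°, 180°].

+156.5°

Start at -175.9°; shift −27.6° → -203.5°.
-203.5° lies outside (−180°, 180°]; add 360° → +156.5°.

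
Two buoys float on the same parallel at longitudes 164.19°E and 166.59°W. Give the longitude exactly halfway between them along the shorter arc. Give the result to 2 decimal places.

Signed shortest Δλ from +164.19° to -166.59° is +29.22°.
Midpoint longitude = +164.19° + (+29.22°)/2 = +164.19° + 14.61° = +178.80°.
(The naïve average (+164.19 + -166.59)/2 = -1.2° is on the wrong side of the globe.)

178.80°E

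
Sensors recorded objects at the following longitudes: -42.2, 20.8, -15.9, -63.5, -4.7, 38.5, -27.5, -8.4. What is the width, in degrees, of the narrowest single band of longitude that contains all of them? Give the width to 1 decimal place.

Sort the longitudes: -63.5°, -42.2°, -27.5°, -15.9°, -8.4°, -4.7°, +20.8°, +38.5°.
Eastward gaps between consecutive values (wrapping around): 21.3°, 14.7°, 11.6°, 7.5°, 3.7°, 25.5°, 17.7°, 258.0°.
Largest gap = 258.0° ⇒ minimal covering band is its complement: 360° − 258.0° = 102.0°.
Band runs from -63.5° eastward to +38.5°.

102.0°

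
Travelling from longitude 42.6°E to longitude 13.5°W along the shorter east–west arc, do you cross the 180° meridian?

No

Signed shortest Δλ = ((-13.5 − 42.6 + 180) mod 360) − 180 = -56.1°.
Going west by 56.1° from +42.6° reaches -13.5° without touching 180°.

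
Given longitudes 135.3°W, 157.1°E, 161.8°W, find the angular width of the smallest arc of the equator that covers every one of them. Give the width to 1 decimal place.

Sort the longitudes: -161.8°, -135.3°, +157.1°.
Eastward gaps between consecutive values (wrapping around): 26.5°, 292.4°, 41.1°.
Largest gap = 292.4° ⇒ minimal covering band is its complement: 360° − 292.4° = 67.6°.
Band runs from +157.1° eastward to -135.3°, crossing the antimeridian.

67.6°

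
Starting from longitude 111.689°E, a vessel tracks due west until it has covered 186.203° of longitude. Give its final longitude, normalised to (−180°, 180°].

74.514°W

Start at +111.689°; shift −186.203° → -74.514°.
-74.514° already lies in (−180°, 180°].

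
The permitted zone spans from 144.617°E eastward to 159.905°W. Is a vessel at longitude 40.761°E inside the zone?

Band width going east from +144.617° to -159.905°: ((-159.905 − 144.617) mod 360) = 55.478°.
Offset of +40.761° east of the west edge: ((40.761 − 144.617) mod 360) = 256.144°.
256.144° > 55.478° ⇒ outside.

No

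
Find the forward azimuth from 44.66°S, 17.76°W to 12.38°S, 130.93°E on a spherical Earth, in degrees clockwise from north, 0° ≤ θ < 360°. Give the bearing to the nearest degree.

Δλ = 130.93 − -17.76 = 148.69°.
θ = atan2( sin Δλ · cos φ₂ , cos φ₁ · sin φ₂ − sin φ₁ · cos φ₂ · cos Δλ )
  = atan2(0.50758, -0.73907) = 145.519° → normalised to [0°, 360°): 145.519°.

146°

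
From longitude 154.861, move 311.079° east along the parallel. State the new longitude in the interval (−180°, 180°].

Start at +154.861°; shift +311.079° → +465.940°.
+465.940° lies outside (−180°, 180°]; subtract 360° → +105.940°.

+105.940°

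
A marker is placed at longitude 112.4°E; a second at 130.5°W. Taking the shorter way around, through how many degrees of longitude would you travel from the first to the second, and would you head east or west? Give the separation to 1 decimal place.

Raw difference: -130.5 − 112.4 = -242.9°.
Normalise into (−180°, 180°]: -242.9° + 360° = 117.1°.
Positive ⇒ the second point lies to the east; separation 117.1°.

117.1° east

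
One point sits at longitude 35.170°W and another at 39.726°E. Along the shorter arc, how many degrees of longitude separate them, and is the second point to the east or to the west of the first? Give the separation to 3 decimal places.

Raw difference: 39.726 − -35.170 = 74.896°.
Normalise into (−180°, 180°]: 74.896° stays 74.896°.
Positive ⇒ the second point lies to the east; separation 74.896°.

74.896° east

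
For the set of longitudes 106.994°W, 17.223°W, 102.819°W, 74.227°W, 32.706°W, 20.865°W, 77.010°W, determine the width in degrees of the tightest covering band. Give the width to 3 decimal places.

Sort the longitudes: -106.994°, -102.819°, -77.010°, -74.227°, -32.706°, -20.865°, -17.223°.
Eastward gaps between consecutive values (wrapping around): 4.175°, 25.809°, 2.783°, 41.521°, 11.841°, 3.642°, 270.229°.
Largest gap = 270.229° ⇒ minimal covering band is its complement: 360° − 270.229° = 89.771°.
Band runs from -106.994° eastward to -17.223°.

89.771°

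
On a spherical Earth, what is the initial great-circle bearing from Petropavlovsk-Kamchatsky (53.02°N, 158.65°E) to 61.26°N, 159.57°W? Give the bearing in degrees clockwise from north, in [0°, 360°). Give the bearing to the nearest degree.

53°

Δλ = -159.57 − 158.65 = -318.22°; wrapped into (−180°, 180°]: 41.78°.
θ = atan2( sin Δλ · cos φ₂ , cos φ₁ · sin φ₂ − sin φ₁ · cos φ₂ · cos Δλ )
  = atan2(0.32037, 0.24100) = 53.048° → normalised to [0°, 360°): 53.048°.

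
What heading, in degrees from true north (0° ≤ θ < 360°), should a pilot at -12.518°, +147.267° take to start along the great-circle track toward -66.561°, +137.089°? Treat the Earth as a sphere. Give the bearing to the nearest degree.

Δλ = 137.089 − 147.267 = -10.178°.
θ = atan2( sin Δλ · cos φ₂ , cos φ₁ · sin φ₂ − sin φ₁ · cos φ₂ · cos Δλ )
  = atan2(-0.07029, -0.81081) = -175.045° → normalised to [0°, 360°): 184.955°.

185°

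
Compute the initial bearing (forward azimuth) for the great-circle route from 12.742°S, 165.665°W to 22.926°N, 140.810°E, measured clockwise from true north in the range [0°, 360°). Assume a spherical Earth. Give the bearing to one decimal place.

304.1°

Δλ = 140.810 − -165.665 = 306.475°; wrapped into (−180°, 180°]: -53.525°.
θ = atan2( sin Δλ · cos φ₂ , cos φ₁ · sin φ₂ − sin φ₁ · cos φ₂ · cos Δλ )
  = atan2(-0.74060, 0.50071) = -55.938° → normalised to [0°, 360°): 304.062°.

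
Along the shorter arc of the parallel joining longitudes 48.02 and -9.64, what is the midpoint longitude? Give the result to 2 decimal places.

+19.19°

Signed shortest Δλ from +48.02° to -9.64° is -57.66°.
Midpoint longitude = +48.02° + (-57.66°)/2 = +48.02° − 28.83° = +19.19°.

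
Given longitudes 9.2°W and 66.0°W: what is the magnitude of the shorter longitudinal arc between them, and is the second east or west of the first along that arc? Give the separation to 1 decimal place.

56.8° west

Raw difference: -66.0 − -9.2 = -56.8°.
Normalise into (−180°, 180°]: -56.8° stays -56.8°.
Negative ⇒ the second point lies to the west; separation 56.8°.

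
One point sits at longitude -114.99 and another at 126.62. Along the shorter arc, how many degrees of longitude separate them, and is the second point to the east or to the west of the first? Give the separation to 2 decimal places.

Raw difference: 126.62 − -114.99 = 241.61°.
Normalise into (−180°, 180°]: 241.61° − 360° = -118.39°.
Negative ⇒ the second point lies to the west; separation 118.39°.

118.39° west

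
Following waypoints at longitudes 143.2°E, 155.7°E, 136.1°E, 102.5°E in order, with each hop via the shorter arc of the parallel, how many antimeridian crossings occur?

Leg 1: +143.2° → +155.7°, shortest Δλ = 12.5° (east) — does not cross 180°.
Leg 2: +155.7° → +136.1°, shortest Δλ = -19.6° (west) — does not cross 180°.
Leg 3: +136.1° → +102.5°, shortest Δλ = -33.6° (west) — does not cross 180°.
Total crossings: 0.

0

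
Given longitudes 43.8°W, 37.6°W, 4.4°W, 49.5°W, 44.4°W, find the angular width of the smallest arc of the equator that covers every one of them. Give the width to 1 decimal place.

45.1°

Sort the longitudes: -49.5°, -44.4°, -43.8°, -37.6°, -4.4°.
Eastward gaps between consecutive values (wrapping around): 5.1°, 0.6°, 6.2°, 33.2°, 314.9°.
Largest gap = 314.9° ⇒ minimal covering band is its complement: 360° − 314.9° = 45.1°.
Band runs from -49.5° eastward to -4.4°.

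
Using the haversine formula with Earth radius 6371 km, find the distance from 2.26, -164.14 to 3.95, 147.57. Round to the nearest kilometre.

5364 km

Δλ = 147.57 − -164.14 = 311.71°; wrapped into (−180°, 180°]: -48.29°.
Δφ = 3.95 − 2.26 = 1.69°.
a = sin²(Δφ/2) + cos φ₁ · cos φ₂ · sin²(Δλ/2) = 0.167010.
c = 2·atan2(√a, √(1−a)) = 0.84199 rad → d = 6371·c ≈ 5364.31 km.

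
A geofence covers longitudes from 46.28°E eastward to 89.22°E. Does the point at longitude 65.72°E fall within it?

Yes

Band width going east from +46.28° to +89.22°: ((89.22 − 46.28) mod 360) = 42.94°.
Offset of +65.72° east of the west edge: ((65.72 − 46.28) mod 360) = 19.44°.
19.44° ≤ 42.94° ⇒ inside.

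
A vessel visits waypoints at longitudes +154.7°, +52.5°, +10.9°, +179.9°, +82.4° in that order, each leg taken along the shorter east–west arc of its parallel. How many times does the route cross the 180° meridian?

Leg 1: +154.7° → +52.5°, shortest Δλ = -102.2° (west) — does not cross 180°.
Leg 2: +52.5° → +10.9°, shortest Δλ = -41.6° (west) — does not cross 180°.
Leg 3: +10.9° → +179.9°, shortest Δλ = 169.0° (east) — does not cross 180°.
Leg 4: +179.9° → +82.4°, shortest Δλ = -97.5° (west) — does not cross 180°.
Total crossings: 0.

0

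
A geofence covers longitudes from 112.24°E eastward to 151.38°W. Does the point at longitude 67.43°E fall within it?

No

Band width going east from +112.24° to -151.38°: ((-151.38 − 112.24) mod 360) = 96.38°.
Offset of +67.43° east of the west edge: ((67.43 − 112.24) mod 360) = 315.19°.
315.19° > 96.38° ⇒ outside.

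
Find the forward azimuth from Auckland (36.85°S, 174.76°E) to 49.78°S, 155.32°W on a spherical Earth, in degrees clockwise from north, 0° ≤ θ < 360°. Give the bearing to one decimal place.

130.5°

Δλ = -155.32 − 174.76 = -330.08°; wrapped into (−180°, 180°]: 29.92°.
θ = atan2( sin Δλ · cos φ₂ , cos φ₁ · sin φ₂ − sin φ₁ · cos φ₂ · cos Δλ )
  = atan2(0.32208, -0.27537) = 130.530° → normalised to [0°, 360°): 130.530°.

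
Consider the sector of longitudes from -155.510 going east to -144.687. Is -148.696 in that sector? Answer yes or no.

Band width going east from -155.510° to -144.687°: ((-144.687 − -155.510) mod 360) = 10.823°.
Offset of -148.696° east of the west edge: ((-148.696 − -155.510) mod 360) = 6.814°.
6.814° ≤ 10.823° ⇒ inside.

Yes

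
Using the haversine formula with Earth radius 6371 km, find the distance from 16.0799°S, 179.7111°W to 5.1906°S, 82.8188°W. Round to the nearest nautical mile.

Δλ = -82.8188 − -179.7111 = 96.8923°.
Δφ = -5.1906 − -16.0799 = 10.8893°.
a = sin²(Δφ/2) + cos φ₁ · cos φ₂ · sin²(Δλ/2) = 0.544889.
c = 2·atan2(√a, √(1−a)) = 1.66070 rad → d = 6371·c ≈ 10580.29 km ≈ 5712.90 nmi.

5713 nmi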